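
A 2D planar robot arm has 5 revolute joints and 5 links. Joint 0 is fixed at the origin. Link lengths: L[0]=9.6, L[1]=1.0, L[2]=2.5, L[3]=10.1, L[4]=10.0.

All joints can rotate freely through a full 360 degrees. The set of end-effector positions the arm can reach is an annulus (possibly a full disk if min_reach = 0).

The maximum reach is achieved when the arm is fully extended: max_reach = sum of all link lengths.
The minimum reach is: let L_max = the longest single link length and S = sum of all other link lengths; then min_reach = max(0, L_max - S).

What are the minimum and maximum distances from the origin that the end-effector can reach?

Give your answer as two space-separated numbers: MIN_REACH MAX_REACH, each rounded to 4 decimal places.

Answer: 0.0000 33.2000

Derivation:
Link lengths: [9.6, 1.0, 2.5, 10.1, 10.0]
max_reach = 9.6 + 1 + 2.5 + 10.1 + 10 = 33.2
L_max = max([9.6, 1.0, 2.5, 10.1, 10.0]) = 10.1
S (sum of others) = 33.2 - 10.1 = 23.1
min_reach = max(0, 10.1 - 23.1) = max(0, -13) = 0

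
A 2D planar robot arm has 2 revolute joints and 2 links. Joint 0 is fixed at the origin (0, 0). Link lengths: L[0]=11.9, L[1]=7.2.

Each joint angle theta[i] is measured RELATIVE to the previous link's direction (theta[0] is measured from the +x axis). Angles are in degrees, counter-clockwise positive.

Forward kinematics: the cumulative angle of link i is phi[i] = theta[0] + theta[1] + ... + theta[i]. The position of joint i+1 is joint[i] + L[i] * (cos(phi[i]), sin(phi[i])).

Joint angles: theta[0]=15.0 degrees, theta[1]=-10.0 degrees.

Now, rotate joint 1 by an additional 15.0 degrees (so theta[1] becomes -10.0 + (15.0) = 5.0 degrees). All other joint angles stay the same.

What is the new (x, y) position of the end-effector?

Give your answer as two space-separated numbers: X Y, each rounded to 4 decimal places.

Answer: 18.2603 5.5425

Derivation:
joint[0] = (0.0000, 0.0000)  (base)
link 0: phi[0] = 15 = 15 deg
  cos(15 deg) = 0.9659, sin(15 deg) = 0.2588
  joint[1] = (0.0000, 0.0000) + 11.9 * (0.9659, 0.2588) = (0.0000 + 11.4945, 0.0000 + 3.0799) = (11.4945, 3.0799)
link 1: phi[1] = 15 + 5 = 20 deg
  cos(20 deg) = 0.9397, sin(20 deg) = 0.3420
  joint[2] = (11.4945, 3.0799) + 7.2 * (0.9397, 0.3420) = (11.4945 + 6.7658, 3.0799 + 2.4625) = (18.2603, 5.5425)
End effector: (18.2603, 5.5425)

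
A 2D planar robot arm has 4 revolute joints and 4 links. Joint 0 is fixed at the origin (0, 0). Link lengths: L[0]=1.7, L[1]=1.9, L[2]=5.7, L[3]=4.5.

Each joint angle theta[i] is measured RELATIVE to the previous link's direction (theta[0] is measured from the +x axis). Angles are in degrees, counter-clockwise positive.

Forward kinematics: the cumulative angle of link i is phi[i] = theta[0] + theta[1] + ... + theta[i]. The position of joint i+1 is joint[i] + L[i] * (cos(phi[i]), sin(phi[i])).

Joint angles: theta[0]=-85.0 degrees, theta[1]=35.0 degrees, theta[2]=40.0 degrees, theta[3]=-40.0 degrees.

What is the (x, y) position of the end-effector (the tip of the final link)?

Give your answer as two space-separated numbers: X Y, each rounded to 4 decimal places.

joint[0] = (0.0000, 0.0000)  (base)
link 0: phi[0] = -85 = -85 deg
  cos(-85 deg) = 0.0872, sin(-85 deg) = -0.9962
  joint[1] = (0.0000, 0.0000) + 1.7 * (0.0872, -0.9962) = (0.0000 + 0.1482, 0.0000 + -1.6935) = (0.1482, -1.6935)
link 1: phi[1] = -85 + 35 = -50 deg
  cos(-50 deg) = 0.6428, sin(-50 deg) = -0.7660
  joint[2] = (0.1482, -1.6935) + 1.9 * (0.6428, -0.7660) = (0.1482 + 1.2213, -1.6935 + -1.4555) = (1.3695, -3.1490)
link 2: phi[2] = -85 + 35 + 40 = -10 deg
  cos(-10 deg) = 0.9848, sin(-10 deg) = -0.1736
  joint[3] = (1.3695, -3.1490) + 5.7 * (0.9848, -0.1736) = (1.3695 + 5.6134, -3.1490 + -0.9898) = (6.9829, -4.1388)
link 3: phi[3] = -85 + 35 + 40 + -40 = -50 deg
  cos(-50 deg) = 0.6428, sin(-50 deg) = -0.7660
  joint[4] = (6.9829, -4.1388) + 4.5 * (0.6428, -0.7660) = (6.9829 + 2.8925, -4.1388 + -3.4472) = (9.8754, -7.5860)
End effector: (9.8754, -7.5860)

Answer: 9.8754 -7.5860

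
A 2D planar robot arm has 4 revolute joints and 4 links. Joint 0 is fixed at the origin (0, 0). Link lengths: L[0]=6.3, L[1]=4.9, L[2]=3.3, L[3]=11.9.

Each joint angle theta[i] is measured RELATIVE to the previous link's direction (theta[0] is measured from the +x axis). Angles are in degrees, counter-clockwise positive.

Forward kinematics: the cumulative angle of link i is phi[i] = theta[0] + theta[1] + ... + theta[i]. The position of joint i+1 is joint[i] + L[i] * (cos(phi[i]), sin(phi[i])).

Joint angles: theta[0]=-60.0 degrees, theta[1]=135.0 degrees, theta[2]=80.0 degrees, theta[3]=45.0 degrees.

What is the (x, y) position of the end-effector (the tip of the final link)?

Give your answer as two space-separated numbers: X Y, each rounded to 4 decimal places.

Answer: -9.7549 -3.3983

Derivation:
joint[0] = (0.0000, 0.0000)  (base)
link 0: phi[0] = -60 = -60 deg
  cos(-60 deg) = 0.5000, sin(-60 deg) = -0.8660
  joint[1] = (0.0000, 0.0000) + 6.3 * (0.5000, -0.8660) = (0.0000 + 3.1500, 0.0000 + -5.4560) = (3.1500, -5.4560)
link 1: phi[1] = -60 + 135 = 75 deg
  cos(75 deg) = 0.2588, sin(75 deg) = 0.9659
  joint[2] = (3.1500, -5.4560) + 4.9 * (0.2588, 0.9659) = (3.1500 + 1.2682, -5.4560 + 4.7330) = (4.4182, -0.7229)
link 2: phi[2] = -60 + 135 + 80 = 155 deg
  cos(155 deg) = -0.9063, sin(155 deg) = 0.4226
  joint[3] = (4.4182, -0.7229) + 3.3 * (-0.9063, 0.4226) = (4.4182 + -2.9908, -0.7229 + 1.3946) = (1.4274, 0.6717)
link 3: phi[3] = -60 + 135 + 80 + 45 = 200 deg
  cos(200 deg) = -0.9397, sin(200 deg) = -0.3420
  joint[4] = (1.4274, 0.6717) + 11.9 * (-0.9397, -0.3420) = (1.4274 + -11.1823, 0.6717 + -4.0700) = (-9.7549, -3.3983)
End effector: (-9.7549, -3.3983)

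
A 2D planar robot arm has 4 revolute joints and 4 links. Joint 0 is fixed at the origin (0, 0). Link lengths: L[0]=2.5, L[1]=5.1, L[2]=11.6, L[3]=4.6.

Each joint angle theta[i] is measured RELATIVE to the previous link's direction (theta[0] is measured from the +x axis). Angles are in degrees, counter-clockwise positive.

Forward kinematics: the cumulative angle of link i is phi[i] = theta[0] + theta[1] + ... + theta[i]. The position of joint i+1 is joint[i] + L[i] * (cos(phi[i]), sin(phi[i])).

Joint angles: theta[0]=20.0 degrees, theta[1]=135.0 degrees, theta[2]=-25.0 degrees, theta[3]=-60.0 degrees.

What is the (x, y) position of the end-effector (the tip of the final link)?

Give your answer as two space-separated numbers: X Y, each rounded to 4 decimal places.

Answer: -8.1560 16.2191

Derivation:
joint[0] = (0.0000, 0.0000)  (base)
link 0: phi[0] = 20 = 20 deg
  cos(20 deg) = 0.9397, sin(20 deg) = 0.3420
  joint[1] = (0.0000, 0.0000) + 2.5 * (0.9397, 0.3420) = (0.0000 + 2.3492, 0.0000 + 0.8551) = (2.3492, 0.8551)
link 1: phi[1] = 20 + 135 = 155 deg
  cos(155 deg) = -0.9063, sin(155 deg) = 0.4226
  joint[2] = (2.3492, 0.8551) + 5.1 * (-0.9063, 0.4226) = (2.3492 + -4.6222, 0.8551 + 2.1554) = (-2.2729, 3.0104)
link 2: phi[2] = 20 + 135 + -25 = 130 deg
  cos(130 deg) = -0.6428, sin(130 deg) = 0.7660
  joint[3] = (-2.2729, 3.0104) + 11.6 * (-0.6428, 0.7660) = (-2.2729 + -7.4563, 3.0104 + 8.8861) = (-9.7293, 11.8965)
link 3: phi[3] = 20 + 135 + -25 + -60 = 70 deg
  cos(70 deg) = 0.3420, sin(70 deg) = 0.9397
  joint[4] = (-9.7293, 11.8965) + 4.6 * (0.3420, 0.9397) = (-9.7293 + 1.5733, 11.8965 + 4.3226) = (-8.1560, 16.2191)
End effector: (-8.1560, 16.2191)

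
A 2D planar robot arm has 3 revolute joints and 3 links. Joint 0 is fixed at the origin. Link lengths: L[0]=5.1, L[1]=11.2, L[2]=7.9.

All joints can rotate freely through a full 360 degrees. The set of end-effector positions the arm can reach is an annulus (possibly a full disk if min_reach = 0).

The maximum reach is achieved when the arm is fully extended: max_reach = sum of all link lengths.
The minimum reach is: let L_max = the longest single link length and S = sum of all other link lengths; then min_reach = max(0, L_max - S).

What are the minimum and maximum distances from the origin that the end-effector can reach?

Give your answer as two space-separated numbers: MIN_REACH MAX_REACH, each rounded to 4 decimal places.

Answer: 0.0000 24.2000

Derivation:
Link lengths: [5.1, 11.2, 7.9]
max_reach = 5.1 + 11.2 + 7.9 = 24.2
L_max = max([5.1, 11.2, 7.9]) = 11.2
S (sum of others) = 24.2 - 11.2 = 13
min_reach = max(0, 11.2 - 13) = max(0, -1.8) = 0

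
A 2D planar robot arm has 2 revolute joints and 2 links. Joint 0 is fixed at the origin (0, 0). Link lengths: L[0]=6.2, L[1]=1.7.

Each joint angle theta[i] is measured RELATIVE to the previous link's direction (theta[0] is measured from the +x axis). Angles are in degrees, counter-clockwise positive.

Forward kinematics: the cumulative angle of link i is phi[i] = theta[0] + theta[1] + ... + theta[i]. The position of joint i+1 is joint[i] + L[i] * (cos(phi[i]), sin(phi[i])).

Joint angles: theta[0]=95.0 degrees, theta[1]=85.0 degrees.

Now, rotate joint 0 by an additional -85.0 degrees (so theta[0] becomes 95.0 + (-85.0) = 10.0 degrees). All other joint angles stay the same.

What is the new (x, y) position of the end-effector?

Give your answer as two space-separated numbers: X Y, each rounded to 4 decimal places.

joint[0] = (0.0000, 0.0000)  (base)
link 0: phi[0] = 10 = 10 deg
  cos(10 deg) = 0.9848, sin(10 deg) = 0.1736
  joint[1] = (0.0000, 0.0000) + 6.2 * (0.9848, 0.1736) = (0.0000 + 6.1058, 0.0000 + 1.0766) = (6.1058, 1.0766)
link 1: phi[1] = 10 + 85 = 95 deg
  cos(95 deg) = -0.0872, sin(95 deg) = 0.9962
  joint[2] = (6.1058, 1.0766) + 1.7 * (-0.0872, 0.9962) = (6.1058 + -0.1482, 1.0766 + 1.6935) = (5.9576, 2.7701)
End effector: (5.9576, 2.7701)

Answer: 5.9576 2.7701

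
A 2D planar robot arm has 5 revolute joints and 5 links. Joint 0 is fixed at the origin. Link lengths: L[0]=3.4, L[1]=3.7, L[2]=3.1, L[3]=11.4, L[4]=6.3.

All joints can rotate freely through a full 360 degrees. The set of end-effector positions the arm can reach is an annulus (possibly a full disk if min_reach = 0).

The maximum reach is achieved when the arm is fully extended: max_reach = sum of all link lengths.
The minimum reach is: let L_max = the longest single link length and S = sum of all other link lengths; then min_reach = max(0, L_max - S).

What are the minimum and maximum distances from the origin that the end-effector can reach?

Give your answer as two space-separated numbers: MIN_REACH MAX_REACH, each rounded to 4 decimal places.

Answer: 0.0000 27.9000

Derivation:
Link lengths: [3.4, 3.7, 3.1, 11.4, 6.3]
max_reach = 3.4 + 3.7 + 3.1 + 11.4 + 6.3 = 27.9
L_max = max([3.4, 3.7, 3.1, 11.4, 6.3]) = 11.4
S (sum of others) = 27.9 - 11.4 = 16.5
min_reach = max(0, 11.4 - 16.5) = max(0, -5.1) = 0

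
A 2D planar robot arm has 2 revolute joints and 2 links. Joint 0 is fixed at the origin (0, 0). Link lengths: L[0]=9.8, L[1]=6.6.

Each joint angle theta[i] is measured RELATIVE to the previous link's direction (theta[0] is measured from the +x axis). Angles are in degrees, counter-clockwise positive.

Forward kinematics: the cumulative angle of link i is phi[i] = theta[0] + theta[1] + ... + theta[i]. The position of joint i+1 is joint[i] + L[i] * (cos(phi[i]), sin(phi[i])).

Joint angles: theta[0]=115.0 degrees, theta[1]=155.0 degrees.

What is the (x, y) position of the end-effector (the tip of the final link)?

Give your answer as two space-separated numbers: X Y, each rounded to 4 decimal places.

Answer: -4.1417 2.2818

Derivation:
joint[0] = (0.0000, 0.0000)  (base)
link 0: phi[0] = 115 = 115 deg
  cos(115 deg) = -0.4226, sin(115 deg) = 0.9063
  joint[1] = (0.0000, 0.0000) + 9.8 * (-0.4226, 0.9063) = (0.0000 + -4.1417, 0.0000 + 8.8818) = (-4.1417, 8.8818)
link 1: phi[1] = 115 + 155 = 270 deg
  cos(270 deg) = -0.0000, sin(270 deg) = -1.0000
  joint[2] = (-4.1417, 8.8818) + 6.6 * (-0.0000, -1.0000) = (-4.1417 + -0.0000, 8.8818 + -6.6000) = (-4.1417, 2.2818)
End effector: (-4.1417, 2.2818)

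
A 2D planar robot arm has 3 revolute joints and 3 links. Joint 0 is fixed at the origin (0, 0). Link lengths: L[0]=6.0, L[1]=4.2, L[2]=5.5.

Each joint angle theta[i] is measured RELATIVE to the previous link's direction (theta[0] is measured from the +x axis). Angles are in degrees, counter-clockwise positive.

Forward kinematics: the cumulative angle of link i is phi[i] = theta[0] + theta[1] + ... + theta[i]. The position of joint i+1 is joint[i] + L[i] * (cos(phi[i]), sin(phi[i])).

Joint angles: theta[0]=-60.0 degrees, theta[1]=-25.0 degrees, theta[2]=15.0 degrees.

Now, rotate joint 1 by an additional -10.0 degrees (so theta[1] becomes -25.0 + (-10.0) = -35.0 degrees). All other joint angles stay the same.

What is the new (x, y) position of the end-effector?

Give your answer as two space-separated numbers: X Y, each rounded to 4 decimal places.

Answer: 3.5890 -14.7966

Derivation:
joint[0] = (0.0000, 0.0000)  (base)
link 0: phi[0] = -60 = -60 deg
  cos(-60 deg) = 0.5000, sin(-60 deg) = -0.8660
  joint[1] = (0.0000, 0.0000) + 6 * (0.5000, -0.8660) = (0.0000 + 3.0000, 0.0000 + -5.1962) = (3.0000, -5.1962)
link 1: phi[1] = -60 + -35 = -95 deg
  cos(-95 deg) = -0.0872, sin(-95 deg) = -0.9962
  joint[2] = (3.0000, -5.1962) + 4.2 * (-0.0872, -0.9962) = (3.0000 + -0.3661, -5.1962 + -4.1840) = (2.6339, -9.3802)
link 2: phi[2] = -60 + -35 + 15 = -80 deg
  cos(-80 deg) = 0.1736, sin(-80 deg) = -0.9848
  joint[3] = (2.6339, -9.3802) + 5.5 * (0.1736, -0.9848) = (2.6339 + 0.9551, -9.3802 + -5.4164) = (3.5890, -14.7966)
End effector: (3.5890, -14.7966)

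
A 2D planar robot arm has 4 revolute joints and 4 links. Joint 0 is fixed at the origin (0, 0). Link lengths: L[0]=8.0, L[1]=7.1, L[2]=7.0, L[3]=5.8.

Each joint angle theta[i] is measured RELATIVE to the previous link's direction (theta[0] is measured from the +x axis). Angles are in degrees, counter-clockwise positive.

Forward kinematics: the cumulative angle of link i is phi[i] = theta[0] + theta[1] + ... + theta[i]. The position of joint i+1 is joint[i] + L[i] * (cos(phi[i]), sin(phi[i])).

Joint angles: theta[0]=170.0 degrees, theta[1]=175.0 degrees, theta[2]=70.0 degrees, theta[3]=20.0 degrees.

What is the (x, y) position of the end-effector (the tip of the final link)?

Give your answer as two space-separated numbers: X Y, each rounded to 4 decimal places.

joint[0] = (0.0000, 0.0000)  (base)
link 0: phi[0] = 170 = 170 deg
  cos(170 deg) = -0.9848, sin(170 deg) = 0.1736
  joint[1] = (0.0000, 0.0000) + 8 * (-0.9848, 0.1736) = (0.0000 + -7.8785, 0.0000 + 1.3892) = (-7.8785, 1.3892)
link 1: phi[1] = 170 + 175 = 345 deg
  cos(345 deg) = 0.9659, sin(345 deg) = -0.2588
  joint[2] = (-7.8785, 1.3892) + 7.1 * (0.9659, -0.2588) = (-7.8785 + 6.8581, 1.3892 + -1.8376) = (-1.0204, -0.4484)
link 2: phi[2] = 170 + 175 + 70 = 415 deg
  cos(415 deg) = 0.5736, sin(415 deg) = 0.8192
  joint[3] = (-1.0204, -0.4484) + 7 * (0.5736, 0.8192) = (-1.0204 + 4.0150, -0.4484 + 5.7341) = (2.9946, 5.2856)
link 3: phi[3] = 170 + 175 + 70 + 20 = 435 deg
  cos(435 deg) = 0.2588, sin(435 deg) = 0.9659
  joint[4] = (2.9946, 5.2856) + 5.8 * (0.2588, 0.9659) = (2.9946 + 1.5012, 5.2856 + 5.6024) = (4.4958, 10.8880)
End effector: (4.4958, 10.8880)

Answer: 4.4958 10.8880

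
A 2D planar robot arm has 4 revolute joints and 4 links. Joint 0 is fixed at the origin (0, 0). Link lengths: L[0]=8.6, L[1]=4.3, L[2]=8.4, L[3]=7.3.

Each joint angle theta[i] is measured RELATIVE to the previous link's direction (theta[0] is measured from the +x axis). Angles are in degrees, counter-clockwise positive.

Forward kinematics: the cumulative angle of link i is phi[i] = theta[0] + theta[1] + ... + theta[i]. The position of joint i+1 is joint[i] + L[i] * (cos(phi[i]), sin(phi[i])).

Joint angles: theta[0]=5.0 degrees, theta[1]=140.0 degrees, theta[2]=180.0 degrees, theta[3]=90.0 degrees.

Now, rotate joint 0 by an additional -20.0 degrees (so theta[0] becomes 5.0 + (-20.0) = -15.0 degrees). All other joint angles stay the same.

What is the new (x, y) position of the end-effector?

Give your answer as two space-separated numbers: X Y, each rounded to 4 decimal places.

joint[0] = (0.0000, 0.0000)  (base)
link 0: phi[0] = -15 = -15 deg
  cos(-15 deg) = 0.9659, sin(-15 deg) = -0.2588
  joint[1] = (0.0000, 0.0000) + 8.6 * (0.9659, -0.2588) = (0.0000 + 8.3070, 0.0000 + -2.2258) = (8.3070, -2.2258)
link 1: phi[1] = -15 + 140 = 125 deg
  cos(125 deg) = -0.5736, sin(125 deg) = 0.8192
  joint[2] = (8.3070, -2.2258) + 4.3 * (-0.5736, 0.8192) = (8.3070 + -2.4664, -2.2258 + 3.5224) = (5.8406, 1.2965)
link 2: phi[2] = -15 + 140 + 180 = 305 deg
  cos(305 deg) = 0.5736, sin(305 deg) = -0.8192
  joint[3] = (5.8406, 1.2965) + 8.4 * (0.5736, -0.8192) = (5.8406 + 4.8180, 1.2965 + -6.8809) = (10.6586, -5.5844)
link 3: phi[3] = -15 + 140 + 180 + 90 = 395 deg
  cos(395 deg) = 0.8192, sin(395 deg) = 0.5736
  joint[4] = (10.6586, -5.5844) + 7.3 * (0.8192, 0.5736) = (10.6586 + 5.9798, -5.5844 + 4.1871) = (16.6384, -1.3973)
End effector: (16.6384, -1.3973)

Answer: 16.6384 -1.3973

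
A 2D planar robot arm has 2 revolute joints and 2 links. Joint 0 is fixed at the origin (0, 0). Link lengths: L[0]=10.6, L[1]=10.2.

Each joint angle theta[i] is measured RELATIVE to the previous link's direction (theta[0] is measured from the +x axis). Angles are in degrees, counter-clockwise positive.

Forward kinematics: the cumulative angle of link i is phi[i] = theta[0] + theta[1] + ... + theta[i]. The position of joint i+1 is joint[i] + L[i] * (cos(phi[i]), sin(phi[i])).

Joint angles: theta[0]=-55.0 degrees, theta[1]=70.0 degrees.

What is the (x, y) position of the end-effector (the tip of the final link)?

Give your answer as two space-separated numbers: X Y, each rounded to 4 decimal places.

joint[0] = (0.0000, 0.0000)  (base)
link 0: phi[0] = -55 = -55 deg
  cos(-55 deg) = 0.5736, sin(-55 deg) = -0.8192
  joint[1] = (0.0000, 0.0000) + 10.6 * (0.5736, -0.8192) = (0.0000 + 6.0799, 0.0000 + -8.6830) = (6.0799, -8.6830)
link 1: phi[1] = -55 + 70 = 15 deg
  cos(15 deg) = 0.9659, sin(15 deg) = 0.2588
  joint[2] = (6.0799, -8.6830) + 10.2 * (0.9659, 0.2588) = (6.0799 + 9.8524, -8.6830 + 2.6400) = (15.9324, -6.0431)
End effector: (15.9324, -6.0431)

Answer: 15.9324 -6.0431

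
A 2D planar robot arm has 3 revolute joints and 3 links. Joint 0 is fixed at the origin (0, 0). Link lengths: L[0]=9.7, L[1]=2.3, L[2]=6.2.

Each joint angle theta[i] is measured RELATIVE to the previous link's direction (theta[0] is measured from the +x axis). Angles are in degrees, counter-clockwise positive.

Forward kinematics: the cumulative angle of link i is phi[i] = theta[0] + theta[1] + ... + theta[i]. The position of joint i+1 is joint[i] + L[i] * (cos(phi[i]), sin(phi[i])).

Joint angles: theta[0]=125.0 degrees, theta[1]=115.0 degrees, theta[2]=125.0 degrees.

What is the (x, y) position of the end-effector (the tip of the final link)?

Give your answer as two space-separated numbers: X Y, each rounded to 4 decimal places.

joint[0] = (0.0000, 0.0000)  (base)
link 0: phi[0] = 125 = 125 deg
  cos(125 deg) = -0.5736, sin(125 deg) = 0.8192
  joint[1] = (0.0000, 0.0000) + 9.7 * (-0.5736, 0.8192) = (0.0000 + -5.5637, 0.0000 + 7.9458) = (-5.5637, 7.9458)
link 1: phi[1] = 125 + 115 = 240 deg
  cos(240 deg) = -0.5000, sin(240 deg) = -0.8660
  joint[2] = (-5.5637, 7.9458) + 2.3 * (-0.5000, -0.8660) = (-5.5637 + -1.1500, 7.9458 + -1.9919) = (-6.7137, 5.9539)
link 2: phi[2] = 125 + 115 + 125 = 365 deg
  cos(365 deg) = 0.9962, sin(365 deg) = 0.0872
  joint[3] = (-6.7137, 5.9539) + 6.2 * (0.9962, 0.0872) = (-6.7137 + 6.1764, 5.9539 + 0.5404) = (-0.5373, 6.4943)
End effector: (-0.5373, 6.4943)

Answer: -0.5373 6.4943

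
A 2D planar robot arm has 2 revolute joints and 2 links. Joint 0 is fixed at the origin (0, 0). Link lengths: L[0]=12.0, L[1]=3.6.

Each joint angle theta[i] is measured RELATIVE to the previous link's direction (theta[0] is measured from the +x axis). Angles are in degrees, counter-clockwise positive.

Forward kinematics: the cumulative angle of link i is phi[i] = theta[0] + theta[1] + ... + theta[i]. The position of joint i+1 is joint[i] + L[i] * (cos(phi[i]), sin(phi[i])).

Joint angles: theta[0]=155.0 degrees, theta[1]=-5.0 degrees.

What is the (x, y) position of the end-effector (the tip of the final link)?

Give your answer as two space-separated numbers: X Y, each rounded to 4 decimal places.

joint[0] = (0.0000, 0.0000)  (base)
link 0: phi[0] = 155 = 155 deg
  cos(155 deg) = -0.9063, sin(155 deg) = 0.4226
  joint[1] = (0.0000, 0.0000) + 12 * (-0.9063, 0.4226) = (0.0000 + -10.8757, 0.0000 + 5.0714) = (-10.8757, 5.0714)
link 1: phi[1] = 155 + -5 = 150 deg
  cos(150 deg) = -0.8660, sin(150 deg) = 0.5000
  joint[2] = (-10.8757, 5.0714) + 3.6 * (-0.8660, 0.5000) = (-10.8757 + -3.1177, 5.0714 + 1.8000) = (-13.9934, 6.8714)
End effector: (-13.9934, 6.8714)

Answer: -13.9934 6.8714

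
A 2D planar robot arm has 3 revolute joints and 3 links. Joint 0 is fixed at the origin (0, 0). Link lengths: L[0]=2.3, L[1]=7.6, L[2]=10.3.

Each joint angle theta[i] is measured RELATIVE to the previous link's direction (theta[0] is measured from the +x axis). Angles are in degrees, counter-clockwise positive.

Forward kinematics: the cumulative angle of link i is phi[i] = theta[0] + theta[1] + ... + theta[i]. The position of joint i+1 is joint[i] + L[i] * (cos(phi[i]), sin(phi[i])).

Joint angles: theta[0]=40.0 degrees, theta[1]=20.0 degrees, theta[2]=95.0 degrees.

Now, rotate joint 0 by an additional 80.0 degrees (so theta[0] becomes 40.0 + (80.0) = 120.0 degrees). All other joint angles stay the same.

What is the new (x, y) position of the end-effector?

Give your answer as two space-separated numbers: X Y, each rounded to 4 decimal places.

Answer: -12.8798 -1.5602

Derivation:
joint[0] = (0.0000, 0.0000)  (base)
link 0: phi[0] = 120 = 120 deg
  cos(120 deg) = -0.5000, sin(120 deg) = 0.8660
  joint[1] = (0.0000, 0.0000) + 2.3 * (-0.5000, 0.8660) = (0.0000 + -1.1500, 0.0000 + 1.9919) = (-1.1500, 1.9919)
link 1: phi[1] = 120 + 20 = 140 deg
  cos(140 deg) = -0.7660, sin(140 deg) = 0.6428
  joint[2] = (-1.1500, 1.9919) + 7.6 * (-0.7660, 0.6428) = (-1.1500 + -5.8219, 1.9919 + 4.8852) = (-6.9719, 6.8770)
link 2: phi[2] = 120 + 20 + 95 = 235 deg
  cos(235 deg) = -0.5736, sin(235 deg) = -0.8192
  joint[3] = (-6.9719, 6.8770) + 10.3 * (-0.5736, -0.8192) = (-6.9719 + -5.9078, 6.8770 + -8.4373) = (-12.8798, -1.5602)
End effector: (-12.8798, -1.5602)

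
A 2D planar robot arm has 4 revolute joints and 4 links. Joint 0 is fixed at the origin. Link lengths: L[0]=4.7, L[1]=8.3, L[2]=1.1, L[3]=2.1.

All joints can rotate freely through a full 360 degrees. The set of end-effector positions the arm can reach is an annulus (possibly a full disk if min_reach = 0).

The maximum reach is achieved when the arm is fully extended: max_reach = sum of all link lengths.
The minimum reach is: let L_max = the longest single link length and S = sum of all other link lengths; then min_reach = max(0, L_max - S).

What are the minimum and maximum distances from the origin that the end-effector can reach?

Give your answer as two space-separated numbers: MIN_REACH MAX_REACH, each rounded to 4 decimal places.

Link lengths: [4.7, 8.3, 1.1, 2.1]
max_reach = 4.7 + 8.3 + 1.1 + 2.1 = 16.2
L_max = max([4.7, 8.3, 1.1, 2.1]) = 8.3
S (sum of others) = 16.2 - 8.3 = 7.9
min_reach = max(0, 8.3 - 7.9) = max(0, 0.4) = 0.4

Answer: 0.4000 16.2000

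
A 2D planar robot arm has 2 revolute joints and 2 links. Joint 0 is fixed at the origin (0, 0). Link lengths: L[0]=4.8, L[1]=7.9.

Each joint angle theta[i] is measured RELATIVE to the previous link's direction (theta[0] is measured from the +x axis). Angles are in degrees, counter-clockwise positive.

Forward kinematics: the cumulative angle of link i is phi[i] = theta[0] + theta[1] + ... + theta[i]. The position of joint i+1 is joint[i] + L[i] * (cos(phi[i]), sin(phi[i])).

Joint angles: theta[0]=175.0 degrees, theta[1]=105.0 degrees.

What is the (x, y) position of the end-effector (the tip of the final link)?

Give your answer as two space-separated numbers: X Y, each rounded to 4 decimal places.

Answer: -3.4099 -7.3616

Derivation:
joint[0] = (0.0000, 0.0000)  (base)
link 0: phi[0] = 175 = 175 deg
  cos(175 deg) = -0.9962, sin(175 deg) = 0.0872
  joint[1] = (0.0000, 0.0000) + 4.8 * (-0.9962, 0.0872) = (0.0000 + -4.7817, 0.0000 + 0.4183) = (-4.7817, 0.4183)
link 1: phi[1] = 175 + 105 = 280 deg
  cos(280 deg) = 0.1736, sin(280 deg) = -0.9848
  joint[2] = (-4.7817, 0.4183) + 7.9 * (0.1736, -0.9848) = (-4.7817 + 1.3718, 0.4183 + -7.7800) = (-3.4099, -7.3616)
End effector: (-3.4099, -7.3616)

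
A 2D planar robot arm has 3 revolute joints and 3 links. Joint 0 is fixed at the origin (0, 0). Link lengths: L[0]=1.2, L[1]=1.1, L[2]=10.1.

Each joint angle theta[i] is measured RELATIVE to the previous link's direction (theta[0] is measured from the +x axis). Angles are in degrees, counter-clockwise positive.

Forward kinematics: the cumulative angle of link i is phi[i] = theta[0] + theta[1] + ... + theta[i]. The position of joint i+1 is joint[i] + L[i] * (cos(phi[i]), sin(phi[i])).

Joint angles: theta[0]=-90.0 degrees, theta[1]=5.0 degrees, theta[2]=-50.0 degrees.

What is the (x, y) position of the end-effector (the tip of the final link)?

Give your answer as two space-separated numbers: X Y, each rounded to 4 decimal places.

joint[0] = (0.0000, 0.0000)  (base)
link 0: phi[0] = -90 = -90 deg
  cos(-90 deg) = 0.0000, sin(-90 deg) = -1.0000
  joint[1] = (0.0000, 0.0000) + 1.2 * (0.0000, -1.0000) = (0.0000 + 0.0000, 0.0000 + -1.2000) = (0.0000, -1.2000)
link 1: phi[1] = -90 + 5 = -85 deg
  cos(-85 deg) = 0.0872, sin(-85 deg) = -0.9962
  joint[2] = (0.0000, -1.2000) + 1.1 * (0.0872, -0.9962) = (0.0000 + 0.0959, -1.2000 + -1.0958) = (0.0959, -2.2958)
link 2: phi[2] = -90 + 5 + -50 = -135 deg
  cos(-135 deg) = -0.7071, sin(-135 deg) = -0.7071
  joint[3] = (0.0959, -2.2958) + 10.1 * (-0.7071, -0.7071) = (0.0959 + -7.1418, -2.2958 + -7.1418) = (-7.0459, -9.4376)
End effector: (-7.0459, -9.4376)

Answer: -7.0459 -9.4376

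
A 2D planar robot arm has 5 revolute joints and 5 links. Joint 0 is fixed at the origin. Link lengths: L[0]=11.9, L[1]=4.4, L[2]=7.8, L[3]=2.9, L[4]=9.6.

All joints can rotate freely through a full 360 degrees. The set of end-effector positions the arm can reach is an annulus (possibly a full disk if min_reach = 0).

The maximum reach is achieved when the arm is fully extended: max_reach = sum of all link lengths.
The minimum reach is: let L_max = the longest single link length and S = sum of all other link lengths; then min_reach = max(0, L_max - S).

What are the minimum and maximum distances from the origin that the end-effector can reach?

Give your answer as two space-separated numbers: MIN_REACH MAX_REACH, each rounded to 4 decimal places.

Answer: 0.0000 36.6000

Derivation:
Link lengths: [11.9, 4.4, 7.8, 2.9, 9.6]
max_reach = 11.9 + 4.4 + 7.8 + 2.9 + 9.6 = 36.6
L_max = max([11.9, 4.4, 7.8, 2.9, 9.6]) = 11.9
S (sum of others) = 36.6 - 11.9 = 24.7
min_reach = max(0, 11.9 - 24.7) = max(0, -12.8) = 0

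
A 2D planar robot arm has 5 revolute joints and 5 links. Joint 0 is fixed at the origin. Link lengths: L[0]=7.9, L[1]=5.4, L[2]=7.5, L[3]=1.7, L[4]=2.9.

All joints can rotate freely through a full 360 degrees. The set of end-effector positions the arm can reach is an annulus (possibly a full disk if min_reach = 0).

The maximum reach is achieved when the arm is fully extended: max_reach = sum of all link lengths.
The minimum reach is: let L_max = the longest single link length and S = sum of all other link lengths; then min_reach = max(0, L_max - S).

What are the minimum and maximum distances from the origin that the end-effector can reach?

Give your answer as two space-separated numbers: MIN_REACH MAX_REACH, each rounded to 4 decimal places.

Link lengths: [7.9, 5.4, 7.5, 1.7, 2.9]
max_reach = 7.9 + 5.4 + 7.5 + 1.7 + 2.9 = 25.4
L_max = max([7.9, 5.4, 7.5, 1.7, 2.9]) = 7.9
S (sum of others) = 25.4 - 7.9 = 17.5
min_reach = max(0, 7.9 - 17.5) = max(0, -9.6) = 0

Answer: 0.0000 25.4000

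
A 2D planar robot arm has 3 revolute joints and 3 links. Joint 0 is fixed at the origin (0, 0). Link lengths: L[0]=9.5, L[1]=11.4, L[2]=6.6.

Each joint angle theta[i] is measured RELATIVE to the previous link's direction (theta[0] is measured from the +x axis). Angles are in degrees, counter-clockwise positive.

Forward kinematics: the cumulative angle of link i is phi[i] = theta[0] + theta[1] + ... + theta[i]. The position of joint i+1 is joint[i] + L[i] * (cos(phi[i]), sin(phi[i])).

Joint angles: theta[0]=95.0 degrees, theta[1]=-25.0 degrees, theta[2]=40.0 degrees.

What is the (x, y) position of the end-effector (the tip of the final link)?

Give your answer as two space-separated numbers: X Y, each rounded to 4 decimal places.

joint[0] = (0.0000, 0.0000)  (base)
link 0: phi[0] = 95 = 95 deg
  cos(95 deg) = -0.0872, sin(95 deg) = 0.9962
  joint[1] = (0.0000, 0.0000) + 9.5 * (-0.0872, 0.9962) = (0.0000 + -0.8280, 0.0000 + 9.4638) = (-0.8280, 9.4638)
link 1: phi[1] = 95 + -25 = 70 deg
  cos(70 deg) = 0.3420, sin(70 deg) = 0.9397
  joint[2] = (-0.8280, 9.4638) + 11.4 * (0.3420, 0.9397) = (-0.8280 + 3.8990, 9.4638 + 10.7125) = (3.0711, 20.1763)
link 2: phi[2] = 95 + -25 + 40 = 110 deg
  cos(110 deg) = -0.3420, sin(110 deg) = 0.9397
  joint[3] = (3.0711, 20.1763) + 6.6 * (-0.3420, 0.9397) = (3.0711 + -2.2573, 20.1763 + 6.2020) = (0.8137, 26.3783)
End effector: (0.8137, 26.3783)

Answer: 0.8137 26.3783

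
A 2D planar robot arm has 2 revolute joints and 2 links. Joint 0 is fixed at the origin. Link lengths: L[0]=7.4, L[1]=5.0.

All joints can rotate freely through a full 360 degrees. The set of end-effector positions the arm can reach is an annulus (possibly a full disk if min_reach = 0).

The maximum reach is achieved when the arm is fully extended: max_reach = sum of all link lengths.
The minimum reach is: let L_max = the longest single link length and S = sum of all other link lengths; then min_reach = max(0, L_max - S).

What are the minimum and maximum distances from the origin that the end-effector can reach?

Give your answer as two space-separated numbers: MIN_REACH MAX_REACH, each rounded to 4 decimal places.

Answer: 2.4000 12.4000

Derivation:
Link lengths: [7.4, 5.0]
max_reach = 7.4 + 5 = 12.4
L_max = max([7.4, 5.0]) = 7.4
S (sum of others) = 12.4 - 7.4 = 5
min_reach = max(0, 7.4 - 5) = max(0, 2.4) = 2.4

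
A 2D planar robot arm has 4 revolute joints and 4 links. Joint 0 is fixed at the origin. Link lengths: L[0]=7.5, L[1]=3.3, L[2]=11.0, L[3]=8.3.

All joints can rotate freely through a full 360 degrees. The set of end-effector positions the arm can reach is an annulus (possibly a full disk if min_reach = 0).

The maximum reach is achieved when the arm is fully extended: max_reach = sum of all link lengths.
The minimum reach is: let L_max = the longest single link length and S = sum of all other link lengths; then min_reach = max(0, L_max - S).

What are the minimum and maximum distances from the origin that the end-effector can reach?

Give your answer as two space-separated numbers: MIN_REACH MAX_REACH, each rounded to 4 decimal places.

Answer: 0.0000 30.1000

Derivation:
Link lengths: [7.5, 3.3, 11.0, 8.3]
max_reach = 7.5 + 3.3 + 11 + 8.3 = 30.1
L_max = max([7.5, 3.3, 11.0, 8.3]) = 11
S (sum of others) = 30.1 - 11 = 19.1
min_reach = max(0, 11 - 19.1) = max(0, -8.1) = 0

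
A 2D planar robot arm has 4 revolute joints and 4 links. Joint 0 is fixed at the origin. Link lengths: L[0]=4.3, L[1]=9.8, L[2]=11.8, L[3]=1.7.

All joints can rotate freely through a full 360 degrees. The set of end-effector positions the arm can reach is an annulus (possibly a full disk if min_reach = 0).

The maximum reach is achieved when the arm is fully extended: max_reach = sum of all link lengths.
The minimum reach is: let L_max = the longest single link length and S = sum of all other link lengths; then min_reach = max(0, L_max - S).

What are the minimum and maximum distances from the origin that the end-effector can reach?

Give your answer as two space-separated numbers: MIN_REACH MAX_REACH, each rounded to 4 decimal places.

Link lengths: [4.3, 9.8, 11.8, 1.7]
max_reach = 4.3 + 9.8 + 11.8 + 1.7 = 27.6
L_max = max([4.3, 9.8, 11.8, 1.7]) = 11.8
S (sum of others) = 27.6 - 11.8 = 15.8
min_reach = max(0, 11.8 - 15.8) = max(0, -4) = 0

Answer: 0.0000 27.6000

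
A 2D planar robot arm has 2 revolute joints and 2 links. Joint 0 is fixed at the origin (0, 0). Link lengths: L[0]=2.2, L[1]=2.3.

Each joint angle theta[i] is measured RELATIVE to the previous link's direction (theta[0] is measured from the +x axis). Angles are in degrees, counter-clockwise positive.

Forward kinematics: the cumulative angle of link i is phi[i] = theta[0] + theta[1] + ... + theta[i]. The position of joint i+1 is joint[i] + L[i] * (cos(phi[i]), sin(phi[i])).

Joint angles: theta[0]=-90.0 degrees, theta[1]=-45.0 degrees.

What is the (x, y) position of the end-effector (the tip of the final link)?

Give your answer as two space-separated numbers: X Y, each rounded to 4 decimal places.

joint[0] = (0.0000, 0.0000)  (base)
link 0: phi[0] = -90 = -90 deg
  cos(-90 deg) = 0.0000, sin(-90 deg) = -1.0000
  joint[1] = (0.0000, 0.0000) + 2.2 * (0.0000, -1.0000) = (0.0000 + 0.0000, 0.0000 + -2.2000) = (0.0000, -2.2000)
link 1: phi[1] = -90 + -45 = -135 deg
  cos(-135 deg) = -0.7071, sin(-135 deg) = -0.7071
  joint[2] = (0.0000, -2.2000) + 2.3 * (-0.7071, -0.7071) = (0.0000 + -1.6263, -2.2000 + -1.6263) = (-1.6263, -3.8263)
End effector: (-1.6263, -3.8263)

Answer: -1.6263 -3.8263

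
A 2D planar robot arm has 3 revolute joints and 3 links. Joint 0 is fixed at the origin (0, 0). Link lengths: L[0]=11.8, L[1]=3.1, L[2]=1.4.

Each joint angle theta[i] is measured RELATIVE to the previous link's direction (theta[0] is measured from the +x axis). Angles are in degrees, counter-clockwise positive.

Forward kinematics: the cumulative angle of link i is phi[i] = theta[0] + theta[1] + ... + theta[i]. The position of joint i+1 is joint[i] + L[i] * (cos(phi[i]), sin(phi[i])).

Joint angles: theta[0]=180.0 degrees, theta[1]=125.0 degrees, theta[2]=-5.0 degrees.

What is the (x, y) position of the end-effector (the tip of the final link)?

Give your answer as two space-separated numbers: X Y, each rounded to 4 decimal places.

Answer: -9.3219 -3.7518

Derivation:
joint[0] = (0.0000, 0.0000)  (base)
link 0: phi[0] = 180 = 180 deg
  cos(180 deg) = -1.0000, sin(180 deg) = 0.0000
  joint[1] = (0.0000, 0.0000) + 11.8 * (-1.0000, 0.0000) = (0.0000 + -11.8000, 0.0000 + 0.0000) = (-11.8000, 0.0000)
link 1: phi[1] = 180 + 125 = 305 deg
  cos(305 deg) = 0.5736, sin(305 deg) = -0.8192
  joint[2] = (-11.8000, 0.0000) + 3.1 * (0.5736, -0.8192) = (-11.8000 + 1.7781, 0.0000 + -2.5394) = (-10.0219, -2.5394)
link 2: phi[2] = 180 + 125 + -5 = 300 deg
  cos(300 deg) = 0.5000, sin(300 deg) = -0.8660
  joint[3] = (-10.0219, -2.5394) + 1.4 * (0.5000, -0.8660) = (-10.0219 + 0.7000, -2.5394 + -1.2124) = (-9.3219, -3.7518)
End effector: (-9.3219, -3.7518)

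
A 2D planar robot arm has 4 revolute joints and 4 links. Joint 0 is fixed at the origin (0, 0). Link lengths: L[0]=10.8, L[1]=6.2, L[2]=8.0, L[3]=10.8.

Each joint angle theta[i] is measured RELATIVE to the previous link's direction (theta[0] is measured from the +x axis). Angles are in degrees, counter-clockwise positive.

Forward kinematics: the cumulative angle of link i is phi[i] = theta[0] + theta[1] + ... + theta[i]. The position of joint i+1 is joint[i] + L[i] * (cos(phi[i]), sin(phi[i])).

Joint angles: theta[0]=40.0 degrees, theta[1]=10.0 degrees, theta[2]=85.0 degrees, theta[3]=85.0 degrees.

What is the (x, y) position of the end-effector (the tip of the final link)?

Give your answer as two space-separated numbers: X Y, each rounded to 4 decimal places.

Answer: -1.6716 10.4063

Derivation:
joint[0] = (0.0000, 0.0000)  (base)
link 0: phi[0] = 40 = 40 deg
  cos(40 deg) = 0.7660, sin(40 deg) = 0.6428
  joint[1] = (0.0000, 0.0000) + 10.8 * (0.7660, 0.6428) = (0.0000 + 8.2733, 0.0000 + 6.9421) = (8.2733, 6.9421)
link 1: phi[1] = 40 + 10 = 50 deg
  cos(50 deg) = 0.6428, sin(50 deg) = 0.7660
  joint[2] = (8.2733, 6.9421) + 6.2 * (0.6428, 0.7660) = (8.2733 + 3.9853, 6.9421 + 4.7495) = (12.2586, 11.6916)
link 2: phi[2] = 40 + 10 + 85 = 135 deg
  cos(135 deg) = -0.7071, sin(135 deg) = 0.7071
  joint[3] = (12.2586, 11.6916) + 8 * (-0.7071, 0.7071) = (12.2586 + -5.6569, 11.6916 + 5.6569) = (6.6017, 17.3484)
link 3: phi[3] = 40 + 10 + 85 + 85 = 220 deg
  cos(220 deg) = -0.7660, sin(220 deg) = -0.6428
  joint[4] = (6.6017, 17.3484) + 10.8 * (-0.7660, -0.6428) = (6.6017 + -8.2733, 17.3484 + -6.9421) = (-1.6716, 10.4063)
End effector: (-1.6716, 10.4063)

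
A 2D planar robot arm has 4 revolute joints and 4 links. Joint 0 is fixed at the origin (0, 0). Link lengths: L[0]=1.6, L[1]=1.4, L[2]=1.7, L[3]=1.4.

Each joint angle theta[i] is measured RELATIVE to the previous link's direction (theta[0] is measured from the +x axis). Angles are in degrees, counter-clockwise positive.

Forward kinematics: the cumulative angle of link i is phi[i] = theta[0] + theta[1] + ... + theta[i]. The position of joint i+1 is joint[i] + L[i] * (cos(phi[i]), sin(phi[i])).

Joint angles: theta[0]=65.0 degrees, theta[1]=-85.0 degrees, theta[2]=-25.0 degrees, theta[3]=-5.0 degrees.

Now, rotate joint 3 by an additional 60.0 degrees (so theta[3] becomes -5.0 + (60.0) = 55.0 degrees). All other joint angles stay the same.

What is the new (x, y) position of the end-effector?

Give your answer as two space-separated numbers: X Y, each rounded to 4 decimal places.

joint[0] = (0.0000, 0.0000)  (base)
link 0: phi[0] = 65 = 65 deg
  cos(65 deg) = 0.4226, sin(65 deg) = 0.9063
  joint[1] = (0.0000, 0.0000) + 1.6 * (0.4226, 0.9063) = (0.0000 + 0.6762, 0.0000 + 1.4501) = (0.6762, 1.4501)
link 1: phi[1] = 65 + -85 = -20 deg
  cos(-20 deg) = 0.9397, sin(-20 deg) = -0.3420
  joint[2] = (0.6762, 1.4501) + 1.4 * (0.9397, -0.3420) = (0.6762 + 1.3156, 1.4501 + -0.4788) = (1.9918, 0.9713)
link 2: phi[2] = 65 + -85 + -25 = -45 deg
  cos(-45 deg) = 0.7071, sin(-45 deg) = -0.7071
  joint[3] = (1.9918, 0.9713) + 1.7 * (0.7071, -0.7071) = (1.9918 + 1.2021, 0.9713 + -1.2021) = (3.1938, -0.2308)
link 3: phi[3] = 65 + -85 + -25 + 55 = 10 deg
  cos(10 deg) = 0.9848, sin(10 deg) = 0.1736
  joint[4] = (3.1938, -0.2308) + 1.4 * (0.9848, 0.1736) = (3.1938 + 1.3787, -0.2308 + 0.2431) = (4.5726, 0.0123)
End effector: (4.5726, 0.0123)

Answer: 4.5726 0.0123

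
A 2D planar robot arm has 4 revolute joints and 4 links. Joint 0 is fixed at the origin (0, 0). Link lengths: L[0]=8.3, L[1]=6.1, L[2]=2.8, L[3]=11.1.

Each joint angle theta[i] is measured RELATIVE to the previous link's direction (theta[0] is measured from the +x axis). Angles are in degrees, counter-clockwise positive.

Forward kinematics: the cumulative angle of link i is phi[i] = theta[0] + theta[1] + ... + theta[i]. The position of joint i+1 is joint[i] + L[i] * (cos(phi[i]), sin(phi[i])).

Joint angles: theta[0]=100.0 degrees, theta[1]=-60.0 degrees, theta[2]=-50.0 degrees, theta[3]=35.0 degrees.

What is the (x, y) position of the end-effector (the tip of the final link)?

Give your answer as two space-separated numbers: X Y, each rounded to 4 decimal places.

joint[0] = (0.0000, 0.0000)  (base)
link 0: phi[0] = 100 = 100 deg
  cos(100 deg) = -0.1736, sin(100 deg) = 0.9848
  joint[1] = (0.0000, 0.0000) + 8.3 * (-0.1736, 0.9848) = (0.0000 + -1.4413, 0.0000 + 8.1739) = (-1.4413, 8.1739)
link 1: phi[1] = 100 + -60 = 40 deg
  cos(40 deg) = 0.7660, sin(40 deg) = 0.6428
  joint[2] = (-1.4413, 8.1739) + 6.1 * (0.7660, 0.6428) = (-1.4413 + 4.6729, 8.1739 + 3.9210) = (3.2316, 12.0949)
link 2: phi[2] = 100 + -60 + -50 = -10 deg
  cos(-10 deg) = 0.9848, sin(-10 deg) = -0.1736
  joint[3] = (3.2316, 12.0949) + 2.8 * (0.9848, -0.1736) = (3.2316 + 2.7575, 12.0949 + -0.4862) = (5.9891, 11.6087)
link 3: phi[3] = 100 + -60 + -50 + 35 = 25 deg
  cos(25 deg) = 0.9063, sin(25 deg) = 0.4226
  joint[4] = (5.9891, 11.6087) + 11.1 * (0.9063, 0.4226) = (5.9891 + 10.0600, 11.6087 + 4.6911) = (16.0491, 16.2998)
End effector: (16.0491, 16.2998)

Answer: 16.0491 16.2998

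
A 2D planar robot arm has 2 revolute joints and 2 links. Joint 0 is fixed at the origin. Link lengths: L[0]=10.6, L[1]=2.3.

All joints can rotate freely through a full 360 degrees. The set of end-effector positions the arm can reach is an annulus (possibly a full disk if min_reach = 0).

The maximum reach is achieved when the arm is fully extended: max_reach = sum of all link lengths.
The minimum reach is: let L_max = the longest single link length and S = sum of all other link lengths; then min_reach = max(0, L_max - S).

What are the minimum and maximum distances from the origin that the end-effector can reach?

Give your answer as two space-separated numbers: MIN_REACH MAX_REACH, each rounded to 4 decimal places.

Link lengths: [10.6, 2.3]
max_reach = 10.6 + 2.3 = 12.9
L_max = max([10.6, 2.3]) = 10.6
S (sum of others) = 12.9 - 10.6 = 2.3
min_reach = max(0, 10.6 - 2.3) = max(0, 8.3) = 8.3

Answer: 8.3000 12.9000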